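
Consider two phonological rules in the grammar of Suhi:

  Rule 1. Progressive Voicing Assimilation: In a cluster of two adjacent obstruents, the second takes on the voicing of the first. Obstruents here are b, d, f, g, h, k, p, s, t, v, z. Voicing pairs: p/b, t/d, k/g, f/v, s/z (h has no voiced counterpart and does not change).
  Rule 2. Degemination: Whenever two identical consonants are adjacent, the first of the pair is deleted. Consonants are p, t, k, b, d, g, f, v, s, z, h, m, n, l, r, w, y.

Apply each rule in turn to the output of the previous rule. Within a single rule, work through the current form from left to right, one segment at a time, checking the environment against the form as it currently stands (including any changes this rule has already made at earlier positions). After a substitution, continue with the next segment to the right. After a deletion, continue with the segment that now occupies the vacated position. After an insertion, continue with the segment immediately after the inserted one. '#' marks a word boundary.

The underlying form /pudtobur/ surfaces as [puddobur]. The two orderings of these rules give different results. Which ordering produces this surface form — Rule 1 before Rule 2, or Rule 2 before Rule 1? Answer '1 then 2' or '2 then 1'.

2 then 1

Order 1 then 2:
  1 Progressive Voicing Assimilation: [pudtobur] → [puddobur]
  2 Degemination: [puddobur] → [pudobur]
  result: [pudobur]
Order 2 then 1:
  2 Degemination: no change — [pudtobur]
  1 Progressive Voicing Assimilation: [pudtobur] → [puddobur]
  result: [puddobur]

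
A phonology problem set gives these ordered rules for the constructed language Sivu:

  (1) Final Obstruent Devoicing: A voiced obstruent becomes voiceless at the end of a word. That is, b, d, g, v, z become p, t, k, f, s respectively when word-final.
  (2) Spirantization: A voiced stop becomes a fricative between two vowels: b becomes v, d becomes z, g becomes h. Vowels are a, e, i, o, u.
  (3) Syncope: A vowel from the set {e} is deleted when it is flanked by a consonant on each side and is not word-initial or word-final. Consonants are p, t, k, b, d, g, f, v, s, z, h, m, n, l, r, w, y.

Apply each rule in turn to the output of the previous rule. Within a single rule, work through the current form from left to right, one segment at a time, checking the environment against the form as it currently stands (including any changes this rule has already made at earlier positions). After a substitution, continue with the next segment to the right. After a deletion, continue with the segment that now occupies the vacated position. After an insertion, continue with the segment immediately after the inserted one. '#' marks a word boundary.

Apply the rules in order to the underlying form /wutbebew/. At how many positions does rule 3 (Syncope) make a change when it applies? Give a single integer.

2

(1) Final Obstruent Devoicing: no change — [wutbebew]
(2) Spirantization: [wutbebew] → [wutbevew]
(3) Syncope: [wutbevew] → [wutbvw]
Rule 3 changed 2 position(s).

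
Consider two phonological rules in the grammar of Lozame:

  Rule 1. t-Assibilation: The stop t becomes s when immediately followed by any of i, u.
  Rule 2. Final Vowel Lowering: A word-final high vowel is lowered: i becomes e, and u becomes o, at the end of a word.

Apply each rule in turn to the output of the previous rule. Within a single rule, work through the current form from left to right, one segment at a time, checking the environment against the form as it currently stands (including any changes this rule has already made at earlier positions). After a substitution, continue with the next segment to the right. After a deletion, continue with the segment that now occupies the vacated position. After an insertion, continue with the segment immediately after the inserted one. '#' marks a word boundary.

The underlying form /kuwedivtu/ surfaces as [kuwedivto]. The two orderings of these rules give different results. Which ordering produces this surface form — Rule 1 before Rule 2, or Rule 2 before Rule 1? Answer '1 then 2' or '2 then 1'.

Order 1 then 2:
  1 t-Assibilation: [kuwedivtu] → [kuwedivsu]
  2 Final Vowel Lowering: [kuwedivsu] → [kuwedivso]
  result: [kuwedivso]
Order 2 then 1:
  2 Final Vowel Lowering: [kuwedivtu] → [kuwedivto]
  1 t-Assibilation: no change — [kuwedivto]
  result: [kuwedivto]

2 then 1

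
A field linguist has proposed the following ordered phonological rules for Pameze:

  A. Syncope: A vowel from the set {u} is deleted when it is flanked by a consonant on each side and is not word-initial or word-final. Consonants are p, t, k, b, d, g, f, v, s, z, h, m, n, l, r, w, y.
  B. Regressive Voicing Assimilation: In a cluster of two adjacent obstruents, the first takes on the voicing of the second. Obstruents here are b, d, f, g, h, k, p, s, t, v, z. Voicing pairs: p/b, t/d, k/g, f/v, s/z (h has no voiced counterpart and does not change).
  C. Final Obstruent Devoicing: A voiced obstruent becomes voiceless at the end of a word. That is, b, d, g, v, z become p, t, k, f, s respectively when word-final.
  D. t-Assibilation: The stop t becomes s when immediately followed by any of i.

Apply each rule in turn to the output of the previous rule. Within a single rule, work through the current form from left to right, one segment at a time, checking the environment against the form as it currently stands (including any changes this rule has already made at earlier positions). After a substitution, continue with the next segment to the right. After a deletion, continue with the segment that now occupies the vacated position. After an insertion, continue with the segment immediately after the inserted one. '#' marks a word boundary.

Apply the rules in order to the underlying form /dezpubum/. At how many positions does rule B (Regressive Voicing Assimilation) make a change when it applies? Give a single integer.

2

A Syncope: [dezpubum] → [dezpbm]
B Regressive Voicing Assimilation: [dezpbm] → [desbbm]
C Final Obstruent Devoicing: no change — [desbbm]
D t-Assibilation: no change — [desbbm]
Rule B changed 2 position(s).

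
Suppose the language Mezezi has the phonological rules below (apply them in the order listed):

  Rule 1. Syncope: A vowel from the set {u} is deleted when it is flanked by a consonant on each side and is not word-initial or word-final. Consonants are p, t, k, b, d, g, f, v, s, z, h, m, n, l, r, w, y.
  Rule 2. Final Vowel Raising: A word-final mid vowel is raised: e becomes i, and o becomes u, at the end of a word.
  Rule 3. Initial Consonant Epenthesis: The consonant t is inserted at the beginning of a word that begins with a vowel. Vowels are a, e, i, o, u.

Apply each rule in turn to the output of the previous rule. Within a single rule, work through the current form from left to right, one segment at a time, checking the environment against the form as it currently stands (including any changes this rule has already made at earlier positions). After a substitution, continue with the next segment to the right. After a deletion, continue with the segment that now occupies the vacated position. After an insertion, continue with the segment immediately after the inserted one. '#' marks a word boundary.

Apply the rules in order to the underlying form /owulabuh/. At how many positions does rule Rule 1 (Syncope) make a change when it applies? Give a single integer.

2

Rule 1 Syncope: [owulabuh] → [owlabh]
Rule 2 Final Vowel Raising: no change — [owlabh]
Rule 3 Initial Consonant Epenthesis: [owlabh] → [towlabh]
Rule Rule 1 changed 2 position(s).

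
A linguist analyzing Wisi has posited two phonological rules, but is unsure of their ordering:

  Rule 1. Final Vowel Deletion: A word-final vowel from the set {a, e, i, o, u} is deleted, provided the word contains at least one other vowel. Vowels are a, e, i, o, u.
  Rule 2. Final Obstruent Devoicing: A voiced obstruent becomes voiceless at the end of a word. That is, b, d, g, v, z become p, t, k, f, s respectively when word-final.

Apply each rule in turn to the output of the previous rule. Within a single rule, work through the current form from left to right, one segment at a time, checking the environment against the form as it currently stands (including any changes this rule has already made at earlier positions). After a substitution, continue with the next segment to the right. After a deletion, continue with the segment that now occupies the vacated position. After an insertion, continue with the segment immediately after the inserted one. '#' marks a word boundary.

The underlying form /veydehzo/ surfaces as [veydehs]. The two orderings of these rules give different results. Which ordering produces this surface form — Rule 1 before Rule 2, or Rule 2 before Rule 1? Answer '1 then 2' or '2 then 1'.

1 then 2

Order 1 then 2:
  1 Final Vowel Deletion: [veydehzo] → [veydehz]
  2 Final Obstruent Devoicing: [veydehz] → [veydehs]
  result: [veydehs]
Order 2 then 1:
  2 Final Obstruent Devoicing: no change — [veydehzo]
  1 Final Vowel Deletion: [veydehzo] → [veydehz]
  result: [veydehz]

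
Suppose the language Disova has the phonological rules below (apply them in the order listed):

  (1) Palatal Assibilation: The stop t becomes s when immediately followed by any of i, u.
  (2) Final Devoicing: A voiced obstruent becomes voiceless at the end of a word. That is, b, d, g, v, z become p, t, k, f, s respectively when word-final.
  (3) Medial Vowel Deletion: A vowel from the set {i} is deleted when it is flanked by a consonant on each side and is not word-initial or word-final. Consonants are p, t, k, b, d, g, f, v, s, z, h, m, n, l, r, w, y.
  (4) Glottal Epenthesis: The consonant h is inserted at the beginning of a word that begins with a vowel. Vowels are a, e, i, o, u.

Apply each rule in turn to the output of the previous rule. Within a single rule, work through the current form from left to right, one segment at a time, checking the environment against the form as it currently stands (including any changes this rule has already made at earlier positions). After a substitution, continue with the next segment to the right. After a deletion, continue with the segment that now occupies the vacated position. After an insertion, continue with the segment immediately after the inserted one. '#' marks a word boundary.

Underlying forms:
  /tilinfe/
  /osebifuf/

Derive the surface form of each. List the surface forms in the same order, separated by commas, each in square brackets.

/tilinfe/:
  (1) Palatal Assibilation: [tilinfe] → [silinfe]
  (2) Final Devoicing: no change — [silinfe]
  (3) Medial Vowel Deletion: [silinfe] → [slnfe]
  (4) Glottal Epenthesis: no change — [slnfe]
/osebifuf/:
  (1) Palatal Assibilation: no change — [osebifuf]
  (2) Final Devoicing: no change — [osebifuf]
  (3) Medial Vowel Deletion: [osebifuf] → [osebfuf]
  (4) Glottal Epenthesis: [osebfuf] → [hosebfuf]

[slnfe], [hosebfuf]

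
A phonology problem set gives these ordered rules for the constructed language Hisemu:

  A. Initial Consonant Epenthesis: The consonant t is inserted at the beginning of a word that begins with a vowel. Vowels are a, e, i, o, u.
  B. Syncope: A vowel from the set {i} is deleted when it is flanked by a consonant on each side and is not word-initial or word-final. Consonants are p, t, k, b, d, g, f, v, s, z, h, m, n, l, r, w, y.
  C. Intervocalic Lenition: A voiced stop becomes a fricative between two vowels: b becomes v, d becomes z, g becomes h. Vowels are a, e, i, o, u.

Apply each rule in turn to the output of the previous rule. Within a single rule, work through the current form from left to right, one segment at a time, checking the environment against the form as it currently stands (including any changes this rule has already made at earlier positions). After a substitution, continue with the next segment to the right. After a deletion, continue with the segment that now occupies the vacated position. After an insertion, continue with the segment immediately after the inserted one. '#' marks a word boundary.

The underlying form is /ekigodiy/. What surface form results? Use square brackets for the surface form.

A Initial Consonant Epenthesis: [ekigodiy] → [tekigodiy]
B Syncope: [tekigodiy] → [tekgody]
C Intervocalic Lenition: no change — [tekgody]

[tekgody]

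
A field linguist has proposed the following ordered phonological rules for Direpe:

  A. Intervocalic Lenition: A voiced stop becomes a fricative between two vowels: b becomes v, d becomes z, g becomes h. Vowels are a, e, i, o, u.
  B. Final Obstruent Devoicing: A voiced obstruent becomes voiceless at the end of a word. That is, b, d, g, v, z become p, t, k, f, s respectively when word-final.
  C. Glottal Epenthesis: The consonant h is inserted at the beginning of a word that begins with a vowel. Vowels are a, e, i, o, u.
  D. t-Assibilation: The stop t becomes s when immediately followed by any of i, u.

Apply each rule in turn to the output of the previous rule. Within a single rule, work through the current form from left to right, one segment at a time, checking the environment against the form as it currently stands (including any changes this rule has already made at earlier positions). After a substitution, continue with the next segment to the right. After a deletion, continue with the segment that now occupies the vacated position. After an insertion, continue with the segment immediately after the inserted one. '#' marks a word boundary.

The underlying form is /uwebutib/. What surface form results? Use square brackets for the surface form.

A Intervocalic Lenition: [uwebutib] → [uwevutib]
B Final Obstruent Devoicing: [uwevutib] → [uwevutip]
C Glottal Epenthesis: [uwevutip] → [huwevutip]
D t-Assibilation: [huwevutip] → [huwevusip]

[huwevusip]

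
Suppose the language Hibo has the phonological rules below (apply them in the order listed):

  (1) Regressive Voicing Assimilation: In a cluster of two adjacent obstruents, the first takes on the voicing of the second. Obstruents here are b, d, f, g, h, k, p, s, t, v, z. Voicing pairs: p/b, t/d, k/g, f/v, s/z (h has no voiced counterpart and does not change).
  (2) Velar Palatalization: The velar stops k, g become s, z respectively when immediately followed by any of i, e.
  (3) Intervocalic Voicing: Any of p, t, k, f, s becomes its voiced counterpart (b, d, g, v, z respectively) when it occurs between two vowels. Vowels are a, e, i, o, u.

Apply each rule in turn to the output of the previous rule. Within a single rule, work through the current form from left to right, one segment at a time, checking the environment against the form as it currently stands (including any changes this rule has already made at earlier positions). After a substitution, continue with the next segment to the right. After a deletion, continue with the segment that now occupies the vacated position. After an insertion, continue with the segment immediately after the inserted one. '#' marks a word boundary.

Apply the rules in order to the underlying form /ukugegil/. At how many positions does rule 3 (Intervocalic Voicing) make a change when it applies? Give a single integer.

(1) Regressive Voicing Assimilation: no change — [ukugegil]
(2) Velar Palatalization: [ukugegil] → [ukuzezil]
(3) Intervocalic Voicing: [ukuzezil] → [uguzezil]
Rule 3 changed 1 position(s).

1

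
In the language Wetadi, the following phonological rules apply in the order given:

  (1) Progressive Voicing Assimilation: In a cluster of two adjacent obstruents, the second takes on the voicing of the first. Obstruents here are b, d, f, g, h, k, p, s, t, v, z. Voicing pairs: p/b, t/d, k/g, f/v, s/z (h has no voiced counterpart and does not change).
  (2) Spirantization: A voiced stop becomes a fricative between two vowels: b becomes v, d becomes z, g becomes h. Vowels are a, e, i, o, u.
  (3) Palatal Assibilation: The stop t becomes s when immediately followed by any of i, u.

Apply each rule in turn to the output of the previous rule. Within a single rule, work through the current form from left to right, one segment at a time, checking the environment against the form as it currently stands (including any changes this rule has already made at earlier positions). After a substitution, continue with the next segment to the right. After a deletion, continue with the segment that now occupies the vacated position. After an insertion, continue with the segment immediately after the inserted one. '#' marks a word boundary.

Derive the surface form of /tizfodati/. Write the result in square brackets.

(1) Progressive Voicing Assimilation: [tizfodati] → [tizvodati]
(2) Spirantization: [tizvodati] → [tizvozati]
(3) Palatal Assibilation: [tizvozati] → [sizvozasi]

[sizvozasi]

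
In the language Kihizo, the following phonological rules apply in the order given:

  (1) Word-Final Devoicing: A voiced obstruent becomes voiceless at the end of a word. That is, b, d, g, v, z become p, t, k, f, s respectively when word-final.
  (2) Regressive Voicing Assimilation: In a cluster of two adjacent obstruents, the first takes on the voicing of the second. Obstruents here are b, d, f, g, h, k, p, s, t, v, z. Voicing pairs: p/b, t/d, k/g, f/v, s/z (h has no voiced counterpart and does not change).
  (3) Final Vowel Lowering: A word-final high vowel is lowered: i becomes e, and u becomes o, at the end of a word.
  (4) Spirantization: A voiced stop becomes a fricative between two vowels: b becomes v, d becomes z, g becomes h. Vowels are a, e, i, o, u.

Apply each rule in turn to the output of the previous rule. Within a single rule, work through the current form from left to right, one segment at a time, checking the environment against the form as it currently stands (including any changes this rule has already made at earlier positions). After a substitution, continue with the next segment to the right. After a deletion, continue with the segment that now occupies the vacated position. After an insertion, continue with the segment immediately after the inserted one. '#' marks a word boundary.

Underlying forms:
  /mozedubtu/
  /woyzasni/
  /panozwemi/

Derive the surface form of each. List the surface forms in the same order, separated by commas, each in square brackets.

[mozezupto], [woyzasne], [panozweme]

/mozedubtu/:
  (1) Word-Final Devoicing: no change — [mozedubtu]
  (2) Regressive Voicing Assimilation: [mozedubtu] → [mozeduptu]
  (3) Final Vowel Lowering: [mozeduptu] → [mozedupto]
  (4) Spirantization: [mozedupto] → [mozezupto]
/woyzasni/:
  (1) Word-Final Devoicing: no change — [woyzasni]
  (2) Regressive Voicing Assimilation: no change — [woyzasni]
  (3) Final Vowel Lowering: [woyzasni] → [woyzasne]
  (4) Spirantization: no change — [woyzasne]
/panozwemi/:
  (1) Word-Final Devoicing: no change — [panozwemi]
  (2) Regressive Voicing Assimilation: no change — [panozwemi]
  (3) Final Vowel Lowering: [panozwemi] → [panozweme]
  (4) Spirantization: no change — [panozweme]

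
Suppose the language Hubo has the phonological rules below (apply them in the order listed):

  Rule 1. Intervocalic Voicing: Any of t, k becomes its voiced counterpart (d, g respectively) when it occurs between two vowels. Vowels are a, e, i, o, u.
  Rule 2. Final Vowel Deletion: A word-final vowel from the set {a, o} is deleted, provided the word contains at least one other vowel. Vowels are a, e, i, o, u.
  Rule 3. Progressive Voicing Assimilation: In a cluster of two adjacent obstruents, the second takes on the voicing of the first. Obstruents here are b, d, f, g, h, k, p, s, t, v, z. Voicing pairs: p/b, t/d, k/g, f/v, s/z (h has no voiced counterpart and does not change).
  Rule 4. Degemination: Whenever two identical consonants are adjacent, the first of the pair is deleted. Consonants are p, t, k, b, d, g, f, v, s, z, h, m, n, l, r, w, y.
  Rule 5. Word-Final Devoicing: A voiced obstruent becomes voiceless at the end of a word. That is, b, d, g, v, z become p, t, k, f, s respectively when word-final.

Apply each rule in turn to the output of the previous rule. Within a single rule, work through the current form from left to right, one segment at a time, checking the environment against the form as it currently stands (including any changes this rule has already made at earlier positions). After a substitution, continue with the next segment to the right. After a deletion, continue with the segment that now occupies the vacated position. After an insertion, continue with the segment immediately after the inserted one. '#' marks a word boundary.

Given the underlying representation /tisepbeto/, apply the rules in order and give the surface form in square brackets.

[tisepet]

Rule 1 Intervocalic Voicing: [tisepbeto] → [tisepbedo]
Rule 2 Final Vowel Deletion: [tisepbedo] → [tisepbed]
Rule 3 Progressive Voicing Assimilation: [tisepbed] → [tisepped]
Rule 4 Degemination: [tisepped] → [tiseped]
Rule 5 Word-Final Devoicing: [tiseped] → [tisepet]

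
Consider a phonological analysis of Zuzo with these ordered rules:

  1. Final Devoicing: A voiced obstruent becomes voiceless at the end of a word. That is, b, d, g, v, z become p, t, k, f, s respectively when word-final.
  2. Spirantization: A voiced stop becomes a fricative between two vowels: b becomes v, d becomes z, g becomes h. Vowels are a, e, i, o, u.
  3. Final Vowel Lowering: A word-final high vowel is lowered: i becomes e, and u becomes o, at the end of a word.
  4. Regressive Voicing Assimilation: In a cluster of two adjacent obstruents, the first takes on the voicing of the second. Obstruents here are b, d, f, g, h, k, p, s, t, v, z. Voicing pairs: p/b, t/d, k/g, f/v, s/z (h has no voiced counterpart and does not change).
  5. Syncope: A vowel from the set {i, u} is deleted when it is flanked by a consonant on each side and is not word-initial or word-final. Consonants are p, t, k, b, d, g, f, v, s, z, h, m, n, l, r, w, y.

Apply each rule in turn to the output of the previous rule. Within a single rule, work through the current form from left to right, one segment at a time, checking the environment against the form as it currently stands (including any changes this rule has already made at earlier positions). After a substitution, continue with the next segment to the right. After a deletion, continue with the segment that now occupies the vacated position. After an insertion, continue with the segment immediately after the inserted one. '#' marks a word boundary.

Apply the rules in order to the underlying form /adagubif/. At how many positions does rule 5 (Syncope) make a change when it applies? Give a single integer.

2

1 Final Devoicing: no change — [adagubif]
2 Spirantization: [adagubif] → [azahuvif]
3 Final Vowel Lowering: no change — [azahuvif]
4 Regressive Voicing Assimilation: no change — [azahuvif]
5 Syncope: [azahuvif] → [azahvf]
Rule 5 changed 2 position(s).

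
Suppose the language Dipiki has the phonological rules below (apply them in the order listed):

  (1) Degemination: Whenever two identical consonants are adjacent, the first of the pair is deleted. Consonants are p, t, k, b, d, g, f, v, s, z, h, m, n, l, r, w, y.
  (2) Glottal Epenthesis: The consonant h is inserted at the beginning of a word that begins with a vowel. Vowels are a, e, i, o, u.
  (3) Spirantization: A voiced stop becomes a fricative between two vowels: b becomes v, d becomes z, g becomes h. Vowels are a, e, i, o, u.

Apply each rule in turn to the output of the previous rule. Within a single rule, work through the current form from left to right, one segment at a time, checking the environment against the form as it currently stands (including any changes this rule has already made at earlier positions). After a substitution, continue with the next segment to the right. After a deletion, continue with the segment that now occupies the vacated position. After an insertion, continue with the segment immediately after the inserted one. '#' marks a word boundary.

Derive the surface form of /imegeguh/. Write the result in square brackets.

[himehehuh]

(1) Degemination: no change — [imegeguh]
(2) Glottal Epenthesis: [imegeguh] → [himegeguh]
(3) Spirantization: [himegeguh] → [himehehuh]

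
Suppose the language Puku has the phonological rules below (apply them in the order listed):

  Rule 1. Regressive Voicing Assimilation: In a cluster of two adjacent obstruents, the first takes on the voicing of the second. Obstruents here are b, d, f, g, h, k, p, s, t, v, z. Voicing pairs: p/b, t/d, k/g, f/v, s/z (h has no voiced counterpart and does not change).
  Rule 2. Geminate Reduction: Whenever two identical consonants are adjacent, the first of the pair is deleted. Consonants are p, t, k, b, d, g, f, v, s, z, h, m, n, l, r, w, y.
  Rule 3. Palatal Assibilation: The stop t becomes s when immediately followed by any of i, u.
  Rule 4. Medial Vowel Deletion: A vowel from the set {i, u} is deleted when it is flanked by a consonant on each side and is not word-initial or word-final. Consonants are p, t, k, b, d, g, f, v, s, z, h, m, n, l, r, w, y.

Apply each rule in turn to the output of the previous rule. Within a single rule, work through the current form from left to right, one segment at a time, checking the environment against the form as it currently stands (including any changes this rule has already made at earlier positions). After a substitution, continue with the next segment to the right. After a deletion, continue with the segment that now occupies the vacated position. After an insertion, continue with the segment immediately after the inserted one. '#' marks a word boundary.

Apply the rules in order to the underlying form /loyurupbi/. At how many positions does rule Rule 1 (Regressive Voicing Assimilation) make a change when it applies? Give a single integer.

1

Rule 1 Regressive Voicing Assimilation: [loyurupbi] → [loyurubbi]
Rule 2 Geminate Reduction: [loyurubbi] → [loyurubi]
Rule 3 Palatal Assibilation: no change — [loyurubi]
Rule 4 Medial Vowel Deletion: [loyurubi] → [loyrbi]
Rule Rule 1 changed 1 position(s).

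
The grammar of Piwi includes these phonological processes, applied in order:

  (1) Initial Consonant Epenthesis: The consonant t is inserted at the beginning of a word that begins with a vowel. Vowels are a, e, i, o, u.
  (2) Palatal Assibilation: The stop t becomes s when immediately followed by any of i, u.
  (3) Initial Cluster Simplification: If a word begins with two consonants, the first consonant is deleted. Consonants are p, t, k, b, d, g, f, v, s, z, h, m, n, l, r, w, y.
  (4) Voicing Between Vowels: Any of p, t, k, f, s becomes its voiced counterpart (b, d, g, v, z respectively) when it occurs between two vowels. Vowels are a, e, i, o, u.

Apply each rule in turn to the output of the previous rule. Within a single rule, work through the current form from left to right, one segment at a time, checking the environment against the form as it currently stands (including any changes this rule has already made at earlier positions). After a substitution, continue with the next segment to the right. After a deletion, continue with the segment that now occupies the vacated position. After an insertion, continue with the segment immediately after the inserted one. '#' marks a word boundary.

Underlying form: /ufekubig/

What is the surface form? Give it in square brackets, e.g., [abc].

[suvegubig]

(1) Initial Consonant Epenthesis: [ufekubig] → [tufekubig]
(2) Palatal Assibilation: [tufekubig] → [sufekubig]
(3) Initial Cluster Simplification: no change — [sufekubig]
(4) Voicing Between Vowels: [sufekubig] → [suvegubig]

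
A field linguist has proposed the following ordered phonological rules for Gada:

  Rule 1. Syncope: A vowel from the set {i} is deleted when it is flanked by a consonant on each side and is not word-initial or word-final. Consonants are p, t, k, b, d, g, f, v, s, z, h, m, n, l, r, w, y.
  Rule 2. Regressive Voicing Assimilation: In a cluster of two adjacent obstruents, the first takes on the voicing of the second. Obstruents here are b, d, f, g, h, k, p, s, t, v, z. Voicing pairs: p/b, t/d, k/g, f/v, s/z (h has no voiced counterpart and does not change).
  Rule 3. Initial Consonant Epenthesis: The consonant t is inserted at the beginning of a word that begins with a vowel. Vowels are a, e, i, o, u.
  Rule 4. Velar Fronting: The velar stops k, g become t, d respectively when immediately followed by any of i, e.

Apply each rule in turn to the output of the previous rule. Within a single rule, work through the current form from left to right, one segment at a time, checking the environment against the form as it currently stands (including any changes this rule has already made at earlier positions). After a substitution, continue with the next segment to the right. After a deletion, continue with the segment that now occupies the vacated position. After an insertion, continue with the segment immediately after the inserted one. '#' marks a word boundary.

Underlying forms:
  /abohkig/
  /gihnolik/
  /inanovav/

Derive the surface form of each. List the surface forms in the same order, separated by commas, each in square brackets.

/abohkig/:
  Rule 1 Syncope: [abohkig] → [abohkg]
  Rule 2 Regressive Voicing Assimilation: [abohkg] → [abohgg]
  Rule 3 Initial Consonant Epenthesis: [abohgg] → [tabohgg]
  Rule 4 Velar Fronting: no change — [tabohgg]
/gihnolik/:
  Rule 1 Syncope: [gihnolik] → [ghnolk]
  Rule 2 Regressive Voicing Assimilation: [ghnolk] → [khnolk]
  Rule 3 Initial Consonant Epenthesis: no change — [khnolk]
  Rule 4 Velar Fronting: no change — [khnolk]
/inanovav/:
  Rule 1 Syncope: no change — [inanovav]
  Rule 2 Regressive Voicing Assimilation: no change — [inanovav]
  Rule 3 Initial Consonant Epenthesis: [inanovav] → [tinanovav]
  Rule 4 Velar Fronting: no change — [tinanovav]

[tabohgg], [khnolk], [tinanovav]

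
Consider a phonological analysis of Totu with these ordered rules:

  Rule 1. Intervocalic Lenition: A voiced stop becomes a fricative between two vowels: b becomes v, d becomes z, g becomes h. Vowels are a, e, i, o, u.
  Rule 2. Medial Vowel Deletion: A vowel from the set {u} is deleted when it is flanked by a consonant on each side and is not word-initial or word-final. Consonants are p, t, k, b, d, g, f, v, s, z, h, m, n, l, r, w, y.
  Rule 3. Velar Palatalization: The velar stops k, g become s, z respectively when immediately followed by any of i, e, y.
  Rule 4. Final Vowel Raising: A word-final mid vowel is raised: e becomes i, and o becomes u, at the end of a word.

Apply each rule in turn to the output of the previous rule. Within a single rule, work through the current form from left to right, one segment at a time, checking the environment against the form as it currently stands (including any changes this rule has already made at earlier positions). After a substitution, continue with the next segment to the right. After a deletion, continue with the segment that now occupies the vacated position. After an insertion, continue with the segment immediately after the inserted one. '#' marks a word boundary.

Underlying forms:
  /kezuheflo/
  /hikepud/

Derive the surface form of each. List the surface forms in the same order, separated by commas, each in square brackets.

[sezheflu], [hisepd]

/kezuheflo/:
  Rule 1 Intervocalic Lenition: no change — [kezuheflo]
  Rule 2 Medial Vowel Deletion: [kezuheflo] → [kezheflo]
  Rule 3 Velar Palatalization: [kezheflo] → [sezheflo]
  Rule 4 Final Vowel Raising: [sezheflo] → [sezheflu]
/hikepud/:
  Rule 1 Intervocalic Lenition: no change — [hikepud]
  Rule 2 Medial Vowel Deletion: [hikepud] → [hikepd]
  Rule 3 Velar Palatalization: [hikepd] → [hisepd]
  Rule 4 Final Vowel Raising: no change — [hisepd]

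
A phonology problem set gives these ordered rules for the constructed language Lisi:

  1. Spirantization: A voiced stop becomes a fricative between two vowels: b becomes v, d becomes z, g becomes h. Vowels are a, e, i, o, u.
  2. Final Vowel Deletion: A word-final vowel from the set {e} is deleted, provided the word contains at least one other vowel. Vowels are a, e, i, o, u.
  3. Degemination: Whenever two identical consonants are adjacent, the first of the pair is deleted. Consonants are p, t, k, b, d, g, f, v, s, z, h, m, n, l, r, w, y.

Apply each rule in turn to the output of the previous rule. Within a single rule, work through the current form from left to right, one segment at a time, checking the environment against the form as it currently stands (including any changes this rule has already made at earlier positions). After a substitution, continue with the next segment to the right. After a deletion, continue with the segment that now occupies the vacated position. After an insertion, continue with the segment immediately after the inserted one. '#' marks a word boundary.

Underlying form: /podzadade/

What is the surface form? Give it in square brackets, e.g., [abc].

1 Spirantization: [podzadade] → [podzazaze]
2 Final Vowel Deletion: [podzazaze] → [podzazaz]
3 Degemination: no change — [podzazaz]

[podzazaz]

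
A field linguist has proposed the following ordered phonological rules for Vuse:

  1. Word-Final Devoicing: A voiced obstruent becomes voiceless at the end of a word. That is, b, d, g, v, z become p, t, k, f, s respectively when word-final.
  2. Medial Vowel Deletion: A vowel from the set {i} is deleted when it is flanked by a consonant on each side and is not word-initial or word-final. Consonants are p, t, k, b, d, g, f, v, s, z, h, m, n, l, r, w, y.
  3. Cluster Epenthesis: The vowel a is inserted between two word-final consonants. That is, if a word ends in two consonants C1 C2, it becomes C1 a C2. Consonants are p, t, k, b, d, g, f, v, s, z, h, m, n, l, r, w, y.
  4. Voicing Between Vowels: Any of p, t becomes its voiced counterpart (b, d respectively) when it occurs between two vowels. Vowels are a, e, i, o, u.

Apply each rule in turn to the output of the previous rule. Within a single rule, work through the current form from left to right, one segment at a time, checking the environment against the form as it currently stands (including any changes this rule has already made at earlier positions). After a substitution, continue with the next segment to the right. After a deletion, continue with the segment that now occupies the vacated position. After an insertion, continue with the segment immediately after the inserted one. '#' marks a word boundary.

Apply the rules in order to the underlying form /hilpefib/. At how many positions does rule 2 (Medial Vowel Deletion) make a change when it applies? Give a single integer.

2

1 Word-Final Devoicing: [hilpefib] → [hilpefip]
2 Medial Vowel Deletion: [hilpefip] → [hlpefp]
3 Cluster Epenthesis: [hlpefp] → [hlpefap]
4 Voicing Between Vowels: no change — [hlpefap]
Rule 2 changed 2 position(s).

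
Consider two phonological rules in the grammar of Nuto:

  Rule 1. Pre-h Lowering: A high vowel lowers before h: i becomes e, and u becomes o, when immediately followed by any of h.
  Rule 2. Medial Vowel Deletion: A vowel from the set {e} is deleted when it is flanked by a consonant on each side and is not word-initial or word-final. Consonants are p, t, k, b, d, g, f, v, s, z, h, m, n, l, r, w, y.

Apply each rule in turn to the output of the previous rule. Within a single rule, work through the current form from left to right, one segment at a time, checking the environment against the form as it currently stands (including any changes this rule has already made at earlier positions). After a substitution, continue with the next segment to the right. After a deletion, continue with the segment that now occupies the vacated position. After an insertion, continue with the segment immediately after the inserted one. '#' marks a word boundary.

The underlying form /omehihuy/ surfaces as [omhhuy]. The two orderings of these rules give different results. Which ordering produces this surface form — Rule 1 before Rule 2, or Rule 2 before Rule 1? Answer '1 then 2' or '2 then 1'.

1 then 2

Order 1 then 2:
  1 Pre-h Lowering: [omehihuy] → [omehehuy]
  2 Medial Vowel Deletion: [omehehuy] → [omhhuy]
  result: [omhhuy]
Order 2 then 1:
  2 Medial Vowel Deletion: [omehihuy] → [omhihuy]
  1 Pre-h Lowering: [omhihuy] → [omhehuy]
  result: [omhehuy]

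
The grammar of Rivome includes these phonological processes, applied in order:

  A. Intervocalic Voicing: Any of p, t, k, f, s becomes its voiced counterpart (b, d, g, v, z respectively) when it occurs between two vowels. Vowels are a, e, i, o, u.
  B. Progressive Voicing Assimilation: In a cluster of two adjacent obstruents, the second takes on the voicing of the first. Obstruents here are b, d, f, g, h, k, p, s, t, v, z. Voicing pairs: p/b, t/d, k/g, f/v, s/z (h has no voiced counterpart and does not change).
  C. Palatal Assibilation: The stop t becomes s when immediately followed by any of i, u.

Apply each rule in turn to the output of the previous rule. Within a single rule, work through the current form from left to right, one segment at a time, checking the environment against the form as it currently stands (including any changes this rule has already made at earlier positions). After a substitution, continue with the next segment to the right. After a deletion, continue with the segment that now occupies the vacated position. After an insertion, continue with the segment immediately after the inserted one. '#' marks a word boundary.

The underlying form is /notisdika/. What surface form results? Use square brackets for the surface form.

[nodissiga]

A Intervocalic Voicing: [notisdika] → [nodisdiga]
B Progressive Voicing Assimilation: [nodisdiga] → [nodistiga]
C Palatal Assibilation: [nodistiga] → [nodissiga]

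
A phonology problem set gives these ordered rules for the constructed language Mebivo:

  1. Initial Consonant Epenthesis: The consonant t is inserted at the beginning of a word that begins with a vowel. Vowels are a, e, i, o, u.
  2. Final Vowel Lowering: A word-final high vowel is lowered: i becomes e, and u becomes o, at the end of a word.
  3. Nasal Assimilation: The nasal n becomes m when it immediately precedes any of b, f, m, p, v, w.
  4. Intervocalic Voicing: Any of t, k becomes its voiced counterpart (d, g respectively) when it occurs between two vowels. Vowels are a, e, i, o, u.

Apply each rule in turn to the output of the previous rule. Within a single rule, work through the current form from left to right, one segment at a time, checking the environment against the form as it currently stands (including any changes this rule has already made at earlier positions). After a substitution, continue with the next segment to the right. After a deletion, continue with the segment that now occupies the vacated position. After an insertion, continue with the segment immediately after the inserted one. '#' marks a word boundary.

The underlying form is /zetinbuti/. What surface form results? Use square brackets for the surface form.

[zedimbude]

1 Initial Consonant Epenthesis: no change — [zetinbuti]
2 Final Vowel Lowering: [zetinbuti] → [zetinbute]
3 Nasal Assimilation: [zetinbute] → [zetimbute]
4 Intervocalic Voicing: [zetimbute] → [zedimbude]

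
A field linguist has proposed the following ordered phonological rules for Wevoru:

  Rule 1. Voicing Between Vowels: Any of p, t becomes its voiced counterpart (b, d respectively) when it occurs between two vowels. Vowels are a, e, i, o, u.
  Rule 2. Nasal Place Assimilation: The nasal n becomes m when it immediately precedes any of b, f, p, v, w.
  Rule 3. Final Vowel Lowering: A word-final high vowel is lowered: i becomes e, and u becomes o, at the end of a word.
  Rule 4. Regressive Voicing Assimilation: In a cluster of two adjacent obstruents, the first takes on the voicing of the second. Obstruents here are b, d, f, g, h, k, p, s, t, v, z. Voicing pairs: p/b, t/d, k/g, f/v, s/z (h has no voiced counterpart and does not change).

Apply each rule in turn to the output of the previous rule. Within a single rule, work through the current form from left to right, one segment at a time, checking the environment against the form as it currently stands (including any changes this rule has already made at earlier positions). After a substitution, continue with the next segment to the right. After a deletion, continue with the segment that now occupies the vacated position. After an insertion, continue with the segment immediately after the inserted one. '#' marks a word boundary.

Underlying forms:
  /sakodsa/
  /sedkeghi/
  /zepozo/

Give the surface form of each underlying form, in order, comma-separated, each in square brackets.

[sakotsa], [setkekhe], [zebozo]

/sakodsa/:
  Rule 1 Voicing Between Vowels: no change — [sakodsa]
  Rule 2 Nasal Place Assimilation: no change — [sakodsa]
  Rule 3 Final Vowel Lowering: no change — [sakodsa]
  Rule 4 Regressive Voicing Assimilation: [sakodsa] → [sakotsa]
/sedkeghi/:
  Rule 1 Voicing Between Vowels: no change — [sedkeghi]
  Rule 2 Nasal Place Assimilation: no change — [sedkeghi]
  Rule 3 Final Vowel Lowering: [sedkeghi] → [sedkeghe]
  Rule 4 Regressive Voicing Assimilation: [sedkeghe] → [setkekhe]
/zepozo/:
  Rule 1 Voicing Between Vowels: [zepozo] → [zebozo]
  Rule 2 Nasal Place Assimilation: no change — [zebozo]
  Rule 3 Final Vowel Lowering: no change — [zebozo]
  Rule 4 Regressive Voicing Assimilation: no change — [zebozo]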